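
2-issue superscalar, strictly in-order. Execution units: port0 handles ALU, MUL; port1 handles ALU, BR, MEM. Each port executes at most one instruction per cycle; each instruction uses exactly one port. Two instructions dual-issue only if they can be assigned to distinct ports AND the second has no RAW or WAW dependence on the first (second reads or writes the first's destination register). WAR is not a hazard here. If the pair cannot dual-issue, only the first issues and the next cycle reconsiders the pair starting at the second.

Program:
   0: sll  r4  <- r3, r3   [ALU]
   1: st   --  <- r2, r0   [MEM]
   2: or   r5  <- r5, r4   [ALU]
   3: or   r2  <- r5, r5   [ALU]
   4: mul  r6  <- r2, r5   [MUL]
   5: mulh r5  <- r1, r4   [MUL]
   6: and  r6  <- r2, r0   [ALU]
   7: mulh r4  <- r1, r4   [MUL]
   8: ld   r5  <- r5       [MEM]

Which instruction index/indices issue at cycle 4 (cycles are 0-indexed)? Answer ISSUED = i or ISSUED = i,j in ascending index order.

ISSUED = 5,6

[0] i0+i1  sll;st  -- 2-wide
[1] i2  or  -- RAW r5
[2] i3  or  -- RAW r2
[3] i4  mul  -- no-port MUL/MUL
[4] i5+i6  mulh;and  -- 2-wide
[5] i7+i8  mulh;ld  -- 2-wide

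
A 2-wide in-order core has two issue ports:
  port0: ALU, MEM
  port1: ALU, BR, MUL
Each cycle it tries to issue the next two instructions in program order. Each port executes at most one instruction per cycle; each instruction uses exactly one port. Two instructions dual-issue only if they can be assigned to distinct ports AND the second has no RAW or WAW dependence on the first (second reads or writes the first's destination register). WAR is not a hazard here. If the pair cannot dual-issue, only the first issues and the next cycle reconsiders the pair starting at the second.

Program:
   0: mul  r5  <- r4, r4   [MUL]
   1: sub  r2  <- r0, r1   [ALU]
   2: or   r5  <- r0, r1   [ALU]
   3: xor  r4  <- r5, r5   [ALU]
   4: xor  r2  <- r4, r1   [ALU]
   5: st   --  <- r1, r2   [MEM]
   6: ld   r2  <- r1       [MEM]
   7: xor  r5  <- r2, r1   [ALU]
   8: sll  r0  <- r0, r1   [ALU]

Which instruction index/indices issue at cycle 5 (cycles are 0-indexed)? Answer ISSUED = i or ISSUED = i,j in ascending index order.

ISSUED = 6

  cy0 -> i0&i1 (mul.MUL+sub.ALU) 2-wide
  cy1 -> i2 (or.ALU) RAW r5
  cy2 -> i3 (xor.ALU) RAW r4
  cy3 -> i4 (xor.ALU) RAW r2
  cy4 -> i5 (st.MEM) no-port MEM/MEM
  cy5 -> i6 (ld.MEM) RAW r2
  cy6 -> i7&i8 (xor.ALU+sll.ALU) 2-wide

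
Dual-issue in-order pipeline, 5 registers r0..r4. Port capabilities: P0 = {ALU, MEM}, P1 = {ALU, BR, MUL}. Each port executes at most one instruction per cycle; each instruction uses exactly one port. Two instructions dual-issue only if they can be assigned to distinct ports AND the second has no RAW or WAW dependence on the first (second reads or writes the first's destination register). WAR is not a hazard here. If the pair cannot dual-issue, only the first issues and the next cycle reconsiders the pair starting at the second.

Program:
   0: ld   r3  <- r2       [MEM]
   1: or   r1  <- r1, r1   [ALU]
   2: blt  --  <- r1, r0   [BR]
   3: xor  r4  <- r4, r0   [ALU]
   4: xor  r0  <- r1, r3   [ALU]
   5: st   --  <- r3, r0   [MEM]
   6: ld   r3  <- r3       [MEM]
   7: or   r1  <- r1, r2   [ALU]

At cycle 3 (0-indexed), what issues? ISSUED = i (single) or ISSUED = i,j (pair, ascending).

ISSUED = 5

0. ld/or @i0&i1  | dual
1. blt/xor @i2&i3  | dual
2. xor @i4  | RAW r0
3. st @i5  | no-port MEM/MEM
4. ld/or @i6&i7  | dual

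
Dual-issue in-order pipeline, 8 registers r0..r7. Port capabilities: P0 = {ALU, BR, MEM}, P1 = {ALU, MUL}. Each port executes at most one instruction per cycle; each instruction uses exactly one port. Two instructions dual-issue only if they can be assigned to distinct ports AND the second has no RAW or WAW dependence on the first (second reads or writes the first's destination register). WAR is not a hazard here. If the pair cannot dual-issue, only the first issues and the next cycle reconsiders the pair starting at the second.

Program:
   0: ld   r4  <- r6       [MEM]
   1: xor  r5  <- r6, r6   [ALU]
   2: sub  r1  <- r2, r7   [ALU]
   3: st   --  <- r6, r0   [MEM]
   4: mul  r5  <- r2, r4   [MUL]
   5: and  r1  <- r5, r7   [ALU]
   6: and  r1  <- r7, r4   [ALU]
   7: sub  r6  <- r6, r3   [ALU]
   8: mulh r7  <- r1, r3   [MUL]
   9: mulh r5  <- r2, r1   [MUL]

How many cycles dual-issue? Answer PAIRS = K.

t=0 i0+i1:ld;xor ; pair
t=1 i2+i3:sub;st ; pair
t=2 i4:mul ; RAW r5
t=3 i5:and ; WAW r1
t=4 i6+i7:and;sub ; pair
t=5 i8:mulh ; no-port MUL/MUL
t=6 i9:mulh ; tail

PAIRS = 3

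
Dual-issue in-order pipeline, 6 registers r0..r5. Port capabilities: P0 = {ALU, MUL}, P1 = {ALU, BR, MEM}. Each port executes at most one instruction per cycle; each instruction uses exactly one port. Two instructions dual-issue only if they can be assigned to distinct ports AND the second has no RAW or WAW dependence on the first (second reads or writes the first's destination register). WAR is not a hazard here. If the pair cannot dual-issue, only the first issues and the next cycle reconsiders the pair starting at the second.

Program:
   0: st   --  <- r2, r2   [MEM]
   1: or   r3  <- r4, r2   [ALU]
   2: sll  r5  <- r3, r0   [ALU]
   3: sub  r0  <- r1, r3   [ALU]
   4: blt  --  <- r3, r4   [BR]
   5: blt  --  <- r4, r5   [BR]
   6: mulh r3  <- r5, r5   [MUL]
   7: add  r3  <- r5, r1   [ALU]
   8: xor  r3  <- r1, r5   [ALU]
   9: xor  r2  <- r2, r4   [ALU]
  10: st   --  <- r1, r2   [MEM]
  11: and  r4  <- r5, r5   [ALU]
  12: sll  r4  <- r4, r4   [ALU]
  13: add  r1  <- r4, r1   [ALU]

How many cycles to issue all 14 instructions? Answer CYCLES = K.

#0 head=0: st or i0/i1 2-wide
#1 head=2: sll sub i2/i3 2-wide
#2 head=4: blt i4 no-port BR/BR
#3 head=5: blt mulh i5/i6 2-wide
#4 head=7: add i7 WAW r3
#5 head=8: xor xor i8/i9 2-wide
#6 head=10: st and i10/i11 2-wide
#7 head=12: sll i12 RAW r4
#8 head=13: add i13 tail

CYCLES = 9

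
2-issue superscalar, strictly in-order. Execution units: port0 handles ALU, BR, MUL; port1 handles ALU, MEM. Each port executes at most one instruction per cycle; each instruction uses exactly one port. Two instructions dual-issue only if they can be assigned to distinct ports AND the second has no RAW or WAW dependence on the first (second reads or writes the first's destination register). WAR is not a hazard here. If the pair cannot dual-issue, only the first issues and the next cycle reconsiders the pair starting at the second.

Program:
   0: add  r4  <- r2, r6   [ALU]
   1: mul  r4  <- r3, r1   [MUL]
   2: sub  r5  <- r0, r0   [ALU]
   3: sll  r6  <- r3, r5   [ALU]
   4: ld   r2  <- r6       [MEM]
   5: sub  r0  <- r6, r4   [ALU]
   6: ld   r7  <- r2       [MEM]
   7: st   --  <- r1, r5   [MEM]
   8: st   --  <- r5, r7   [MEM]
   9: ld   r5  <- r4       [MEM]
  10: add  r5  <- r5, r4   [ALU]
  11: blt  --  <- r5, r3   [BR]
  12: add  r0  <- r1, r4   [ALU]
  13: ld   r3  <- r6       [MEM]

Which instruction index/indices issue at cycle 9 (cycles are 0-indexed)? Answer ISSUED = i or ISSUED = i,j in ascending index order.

ISSUED = 11,12

t=0 i0:add ; WAW r4
t=1 i1+i2:mul+sub ; 2-wide
t=2 i3:sll ; RAW r6
t=3 i4+i5:ld+sub ; 2-wide
t=4 i6:ld ; no-port MEM/MEM
t=5 i7:st ; no-port MEM/MEM
t=6 i8:st ; no-port MEM/MEM
t=7 i9:ld ; RAW+WAW r5
t=8 i10:add ; RAW r5
t=9 i11+i12:blt+add ; 2-wide
t=10 i13:ld ; tail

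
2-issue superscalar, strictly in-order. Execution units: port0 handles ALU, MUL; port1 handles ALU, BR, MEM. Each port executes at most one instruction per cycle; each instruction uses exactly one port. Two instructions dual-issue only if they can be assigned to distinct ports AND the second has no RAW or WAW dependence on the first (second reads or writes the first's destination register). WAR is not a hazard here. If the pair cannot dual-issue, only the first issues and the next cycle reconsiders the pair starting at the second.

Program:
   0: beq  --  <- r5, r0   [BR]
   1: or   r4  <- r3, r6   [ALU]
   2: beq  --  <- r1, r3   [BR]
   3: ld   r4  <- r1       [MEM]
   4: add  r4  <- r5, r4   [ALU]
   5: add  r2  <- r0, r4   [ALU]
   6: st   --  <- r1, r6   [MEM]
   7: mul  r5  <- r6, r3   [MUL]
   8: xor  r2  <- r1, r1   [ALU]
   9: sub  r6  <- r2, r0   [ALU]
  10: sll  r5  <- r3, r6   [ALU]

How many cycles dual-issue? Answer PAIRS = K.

#0 head=0: beq;or i0/i1 pair
#1 head=2: beq i2 no-port BR/MEM
#2 head=3: ld i3 RAW+WAW r4
#3 head=4: add i4 RAW r4
#4 head=5: add;st i5/i6 pair
#5 head=7: mul;xor i7/i8 pair
#6 head=9: sub i9 RAW r6
#7 head=10: sll i10 tail

PAIRS = 3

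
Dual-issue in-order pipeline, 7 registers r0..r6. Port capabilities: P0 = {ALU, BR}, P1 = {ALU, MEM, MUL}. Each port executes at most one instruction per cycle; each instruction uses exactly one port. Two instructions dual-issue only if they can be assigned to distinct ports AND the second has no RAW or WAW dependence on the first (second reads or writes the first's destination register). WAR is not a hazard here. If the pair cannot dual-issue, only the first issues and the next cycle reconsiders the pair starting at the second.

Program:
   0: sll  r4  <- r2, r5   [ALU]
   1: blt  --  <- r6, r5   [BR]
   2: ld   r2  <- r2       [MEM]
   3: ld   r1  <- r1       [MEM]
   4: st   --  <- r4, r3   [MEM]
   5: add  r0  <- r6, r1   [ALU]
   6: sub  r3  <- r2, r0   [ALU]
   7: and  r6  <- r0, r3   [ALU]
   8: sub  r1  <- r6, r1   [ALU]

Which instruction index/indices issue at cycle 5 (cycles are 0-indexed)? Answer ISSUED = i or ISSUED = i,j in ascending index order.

ISSUED = 7

c0: i0,i1 sll blt  dual
c1: i2 ld  no-port MEM/MEM
c2: i3 ld  no-port MEM/MEM
c3: i4,i5 st add  dual
c4: i6 sub  RAW r3
c5: i7 and  RAW r6
c6: i8 sub  tail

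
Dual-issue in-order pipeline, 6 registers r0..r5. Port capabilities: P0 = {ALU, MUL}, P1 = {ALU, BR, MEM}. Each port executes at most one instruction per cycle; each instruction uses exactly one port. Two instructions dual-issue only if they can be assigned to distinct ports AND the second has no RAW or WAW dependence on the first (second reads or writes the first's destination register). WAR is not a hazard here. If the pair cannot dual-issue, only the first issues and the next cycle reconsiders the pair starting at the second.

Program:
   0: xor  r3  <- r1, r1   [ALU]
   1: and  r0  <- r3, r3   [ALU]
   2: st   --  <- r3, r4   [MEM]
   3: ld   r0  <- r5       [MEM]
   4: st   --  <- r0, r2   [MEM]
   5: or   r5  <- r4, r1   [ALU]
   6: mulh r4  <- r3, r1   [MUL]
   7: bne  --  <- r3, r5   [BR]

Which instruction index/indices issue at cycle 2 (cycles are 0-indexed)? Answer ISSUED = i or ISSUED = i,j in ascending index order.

ISSUED = 3

0. xor.ALU @i0  | RAW r3
1. and.ALU st.MEM @i1&i2  | 2-wide
2. ld.MEM @i3  | no-port MEM/MEM
3. st.MEM or.ALU @i4&i5  | 2-wide
4. mulh.MUL bne.BR @i6&i7  | 2-wide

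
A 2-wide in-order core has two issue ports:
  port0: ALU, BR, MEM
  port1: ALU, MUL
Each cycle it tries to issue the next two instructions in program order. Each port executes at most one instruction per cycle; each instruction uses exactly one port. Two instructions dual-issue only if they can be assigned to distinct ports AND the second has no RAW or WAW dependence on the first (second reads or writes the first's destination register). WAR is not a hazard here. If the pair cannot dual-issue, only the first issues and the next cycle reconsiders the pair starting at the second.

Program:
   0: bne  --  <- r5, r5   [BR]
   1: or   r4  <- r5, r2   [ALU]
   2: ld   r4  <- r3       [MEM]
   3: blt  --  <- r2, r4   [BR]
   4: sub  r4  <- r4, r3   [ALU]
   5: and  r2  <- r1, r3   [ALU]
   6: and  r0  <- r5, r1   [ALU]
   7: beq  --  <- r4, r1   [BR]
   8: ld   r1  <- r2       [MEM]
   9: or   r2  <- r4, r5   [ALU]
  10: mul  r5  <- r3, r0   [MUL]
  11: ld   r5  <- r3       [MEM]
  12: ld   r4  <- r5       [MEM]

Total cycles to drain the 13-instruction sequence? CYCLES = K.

CYCLES = 9

  cy0 -> i0+i1 (bne.BR;or.ALU) pair
  cy1 -> i2 (ld.MEM) no-port MEM/BR
  cy2 -> i3+i4 (blt.BR;sub.ALU) pair
  cy3 -> i5+i6 (and.ALU;and.ALU) pair
  cy4 -> i7 (beq.BR) no-port BR/MEM
  cy5 -> i8+i9 (ld.MEM;or.ALU) pair
  cy6 -> i10 (mul.MUL) WAW r5
  cy7 -> i11 (ld.MEM) no-port MEM/MEM
  cy8 -> i12 (ld.MEM) tail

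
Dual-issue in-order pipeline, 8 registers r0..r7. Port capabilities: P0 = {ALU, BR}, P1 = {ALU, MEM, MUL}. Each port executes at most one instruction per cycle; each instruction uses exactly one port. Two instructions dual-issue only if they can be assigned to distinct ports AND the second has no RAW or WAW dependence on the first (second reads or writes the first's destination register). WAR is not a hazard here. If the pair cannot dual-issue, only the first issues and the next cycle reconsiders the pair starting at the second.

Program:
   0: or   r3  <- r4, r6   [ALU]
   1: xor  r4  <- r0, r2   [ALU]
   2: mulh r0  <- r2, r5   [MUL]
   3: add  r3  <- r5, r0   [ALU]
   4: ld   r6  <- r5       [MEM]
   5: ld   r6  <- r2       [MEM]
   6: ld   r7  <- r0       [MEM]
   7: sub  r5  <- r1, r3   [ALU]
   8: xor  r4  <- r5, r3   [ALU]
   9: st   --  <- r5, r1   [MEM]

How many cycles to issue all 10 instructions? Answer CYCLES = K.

CYCLES = 6

[0] i0/i1  or/xor  -- pair
[1] i2  mulh  -- RAW r0
[2] i3/i4  add/ld  -- pair
[3] i5  ld  -- no-port MEM/MEM
[4] i6/i7  ld/sub  -- pair
[5] i8/i9  xor/st  -- pair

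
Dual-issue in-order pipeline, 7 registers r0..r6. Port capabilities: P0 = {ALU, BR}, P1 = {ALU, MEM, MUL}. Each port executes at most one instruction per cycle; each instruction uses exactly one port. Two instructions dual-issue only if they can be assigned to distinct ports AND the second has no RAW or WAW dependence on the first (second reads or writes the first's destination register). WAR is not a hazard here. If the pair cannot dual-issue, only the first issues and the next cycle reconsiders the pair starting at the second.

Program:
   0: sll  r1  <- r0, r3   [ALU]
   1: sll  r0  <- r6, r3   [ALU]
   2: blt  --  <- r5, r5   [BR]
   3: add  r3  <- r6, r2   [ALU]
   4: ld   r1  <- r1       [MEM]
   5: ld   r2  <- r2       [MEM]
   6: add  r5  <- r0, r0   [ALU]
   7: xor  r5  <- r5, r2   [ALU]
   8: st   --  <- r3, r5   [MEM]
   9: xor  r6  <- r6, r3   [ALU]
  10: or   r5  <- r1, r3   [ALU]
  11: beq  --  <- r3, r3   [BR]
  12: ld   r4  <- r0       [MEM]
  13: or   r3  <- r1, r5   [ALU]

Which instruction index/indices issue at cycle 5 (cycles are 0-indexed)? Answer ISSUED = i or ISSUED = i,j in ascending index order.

ISSUED = 8,9

c0: i0,i1 sll.ALU/sll.ALU  dual
c1: i2,i3 blt.BR/add.ALU  dual
c2: i4 ld.MEM  no-port MEM/MEM
c3: i5,i6 ld.MEM/add.ALU  dual
c4: i7 xor.ALU  RAW r5
c5: i8,i9 st.MEM/xor.ALU  dual
c6: i10,i11 or.ALU/beq.BR  dual
c7: i12,i13 ld.MEM/or.ALU  dual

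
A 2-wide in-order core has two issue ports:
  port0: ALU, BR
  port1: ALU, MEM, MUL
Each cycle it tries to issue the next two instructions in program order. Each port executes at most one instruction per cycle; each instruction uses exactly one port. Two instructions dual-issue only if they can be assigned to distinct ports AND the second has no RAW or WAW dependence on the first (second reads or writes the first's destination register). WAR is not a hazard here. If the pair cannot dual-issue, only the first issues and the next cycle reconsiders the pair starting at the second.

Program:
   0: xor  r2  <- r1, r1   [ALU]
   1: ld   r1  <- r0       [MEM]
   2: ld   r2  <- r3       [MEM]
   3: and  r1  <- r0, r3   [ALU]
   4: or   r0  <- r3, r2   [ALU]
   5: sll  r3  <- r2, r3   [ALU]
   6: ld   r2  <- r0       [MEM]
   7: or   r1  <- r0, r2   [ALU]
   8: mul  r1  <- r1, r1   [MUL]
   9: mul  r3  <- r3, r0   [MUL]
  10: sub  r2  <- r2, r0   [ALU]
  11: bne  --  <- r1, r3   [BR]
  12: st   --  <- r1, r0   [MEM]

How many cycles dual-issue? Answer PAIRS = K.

PAIRS = 5

t=0 i0+i1:xor+ld ; 2-wide
t=1 i2+i3:ld+and ; 2-wide
t=2 i4+i5:or+sll ; 2-wide
t=3 i6:ld ; RAW r2
t=4 i7:or ; RAW+WAW r1
t=5 i8:mul ; no-port MUL/MUL
t=6 i9+i10:mul+sub ; 2-wide
t=7 i11+i12:bne+st ; 2-wide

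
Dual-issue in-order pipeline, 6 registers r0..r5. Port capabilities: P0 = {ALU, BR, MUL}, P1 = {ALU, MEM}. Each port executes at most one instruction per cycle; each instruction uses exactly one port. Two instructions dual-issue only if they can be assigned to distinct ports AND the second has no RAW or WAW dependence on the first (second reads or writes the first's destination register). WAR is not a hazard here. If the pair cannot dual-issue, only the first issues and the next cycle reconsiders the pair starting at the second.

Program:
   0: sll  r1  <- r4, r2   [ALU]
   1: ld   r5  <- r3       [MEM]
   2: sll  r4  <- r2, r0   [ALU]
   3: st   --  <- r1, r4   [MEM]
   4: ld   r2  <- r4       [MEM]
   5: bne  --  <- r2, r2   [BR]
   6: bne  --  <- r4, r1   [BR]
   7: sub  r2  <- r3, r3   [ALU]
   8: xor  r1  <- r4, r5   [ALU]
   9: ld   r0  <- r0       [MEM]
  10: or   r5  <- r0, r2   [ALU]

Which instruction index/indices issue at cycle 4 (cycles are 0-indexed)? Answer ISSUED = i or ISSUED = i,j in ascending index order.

ISSUED = 5

t=0 i0/i1:sll.ALU ld.MEM ; pair
t=1 i2:sll.ALU ; RAW r4
t=2 i3:st.MEM ; no-port MEM/MEM
t=3 i4:ld.MEM ; RAW r2
t=4 i5:bne.BR ; no-port BR/BR
t=5 i6/i7:bne.BR sub.ALU ; pair
t=6 i8/i9:xor.ALU ld.MEM ; pair
t=7 i10:or.ALU ; tail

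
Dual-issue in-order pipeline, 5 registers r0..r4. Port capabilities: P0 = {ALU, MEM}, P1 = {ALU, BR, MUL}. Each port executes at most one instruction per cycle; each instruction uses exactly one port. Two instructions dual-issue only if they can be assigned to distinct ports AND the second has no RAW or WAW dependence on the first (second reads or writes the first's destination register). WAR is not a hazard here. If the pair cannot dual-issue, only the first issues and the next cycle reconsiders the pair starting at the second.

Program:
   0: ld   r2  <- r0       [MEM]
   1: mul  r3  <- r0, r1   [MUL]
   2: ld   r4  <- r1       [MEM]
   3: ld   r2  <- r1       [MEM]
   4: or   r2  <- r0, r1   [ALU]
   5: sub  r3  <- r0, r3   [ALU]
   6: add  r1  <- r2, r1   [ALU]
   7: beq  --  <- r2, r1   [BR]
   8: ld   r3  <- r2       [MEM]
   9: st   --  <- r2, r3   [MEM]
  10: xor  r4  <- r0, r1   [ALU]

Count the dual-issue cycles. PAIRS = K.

t=0 i0,i1:ld/mul ; dual
t=1 i2:ld ; no-port MEM/MEM
t=2 i3:ld ; WAW r2
t=3 i4,i5:or/sub ; dual
t=4 i6:add ; RAW r1
t=5 i7,i8:beq/ld ; dual
t=6 i9,i10:st/xor ; dual

PAIRS = 4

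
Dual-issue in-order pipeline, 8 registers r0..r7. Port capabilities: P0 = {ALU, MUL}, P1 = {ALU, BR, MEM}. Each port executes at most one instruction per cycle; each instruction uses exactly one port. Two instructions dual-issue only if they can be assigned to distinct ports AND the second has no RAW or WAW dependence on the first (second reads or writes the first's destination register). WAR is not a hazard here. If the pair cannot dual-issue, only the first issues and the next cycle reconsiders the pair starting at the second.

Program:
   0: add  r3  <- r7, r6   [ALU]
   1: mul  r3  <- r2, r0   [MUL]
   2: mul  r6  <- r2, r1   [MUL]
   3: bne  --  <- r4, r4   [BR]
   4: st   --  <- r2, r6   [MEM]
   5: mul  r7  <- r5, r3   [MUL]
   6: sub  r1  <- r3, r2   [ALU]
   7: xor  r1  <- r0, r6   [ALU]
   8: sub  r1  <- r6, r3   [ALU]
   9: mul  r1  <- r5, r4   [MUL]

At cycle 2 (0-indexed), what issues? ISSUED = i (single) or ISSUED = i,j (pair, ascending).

ISSUED = 2,3

0. add.ALU @i0  | WAW r3
1. mul.MUL @i1  | no-port MUL/MUL
2. mul.MUL bne.BR @i2/i3  | 2-wide
3. st.MEM mul.MUL @i4/i5  | 2-wide
4. sub.ALU @i6  | WAW r1
5. xor.ALU @i7  | WAW r1
6. sub.ALU @i8  | WAW r1
7. mul.MUL @i9  | tail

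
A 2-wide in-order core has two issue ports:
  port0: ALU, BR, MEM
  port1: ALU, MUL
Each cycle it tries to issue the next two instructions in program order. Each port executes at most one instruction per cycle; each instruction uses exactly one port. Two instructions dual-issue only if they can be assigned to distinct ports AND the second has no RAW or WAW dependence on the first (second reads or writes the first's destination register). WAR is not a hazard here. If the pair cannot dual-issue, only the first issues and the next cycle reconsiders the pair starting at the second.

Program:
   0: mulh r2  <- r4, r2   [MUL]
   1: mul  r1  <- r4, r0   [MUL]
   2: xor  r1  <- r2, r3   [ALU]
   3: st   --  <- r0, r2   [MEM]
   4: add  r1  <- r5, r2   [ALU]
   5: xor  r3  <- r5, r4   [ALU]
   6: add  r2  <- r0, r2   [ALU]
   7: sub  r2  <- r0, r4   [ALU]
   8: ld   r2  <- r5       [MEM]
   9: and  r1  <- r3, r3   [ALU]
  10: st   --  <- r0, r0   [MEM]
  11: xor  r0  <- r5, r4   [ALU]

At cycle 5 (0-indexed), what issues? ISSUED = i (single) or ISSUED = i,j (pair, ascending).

ISSUED = 7

0. mulh @i0  | no-port MUL/MUL
1. mul @i1  | WAW r1
2. xor/st @i2/i3  | 2-wide
3. add/xor @i4/i5  | 2-wide
4. add @i6  | WAW r2
5. sub @i7  | WAW r2
6. ld/and @i8/i9  | 2-wide
7. st/xor @i10/i11  | 2-wide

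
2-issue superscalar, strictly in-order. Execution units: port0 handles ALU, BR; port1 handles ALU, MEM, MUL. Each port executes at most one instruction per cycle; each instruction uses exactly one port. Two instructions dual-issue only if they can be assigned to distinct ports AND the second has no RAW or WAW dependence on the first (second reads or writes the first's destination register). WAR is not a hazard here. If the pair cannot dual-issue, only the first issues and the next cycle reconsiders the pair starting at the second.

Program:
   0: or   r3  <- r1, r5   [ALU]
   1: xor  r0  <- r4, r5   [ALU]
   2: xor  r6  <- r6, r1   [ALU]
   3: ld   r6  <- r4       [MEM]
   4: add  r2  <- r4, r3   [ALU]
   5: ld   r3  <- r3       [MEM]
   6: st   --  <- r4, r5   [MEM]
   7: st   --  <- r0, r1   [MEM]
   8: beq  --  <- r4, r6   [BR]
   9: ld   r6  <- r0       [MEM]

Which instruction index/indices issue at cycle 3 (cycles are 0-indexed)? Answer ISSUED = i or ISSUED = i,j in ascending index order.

c0: i0&i1 or;xor  2-wide
c1: i2 xor  WAW r6
c2: i3&i4 ld;add  2-wide
c3: i5 ld  no-port MEM/MEM
c4: i6 st  no-port MEM/MEM
c5: i7&i8 st;beq  2-wide
c6: i9 ld  tail

ISSUED = 5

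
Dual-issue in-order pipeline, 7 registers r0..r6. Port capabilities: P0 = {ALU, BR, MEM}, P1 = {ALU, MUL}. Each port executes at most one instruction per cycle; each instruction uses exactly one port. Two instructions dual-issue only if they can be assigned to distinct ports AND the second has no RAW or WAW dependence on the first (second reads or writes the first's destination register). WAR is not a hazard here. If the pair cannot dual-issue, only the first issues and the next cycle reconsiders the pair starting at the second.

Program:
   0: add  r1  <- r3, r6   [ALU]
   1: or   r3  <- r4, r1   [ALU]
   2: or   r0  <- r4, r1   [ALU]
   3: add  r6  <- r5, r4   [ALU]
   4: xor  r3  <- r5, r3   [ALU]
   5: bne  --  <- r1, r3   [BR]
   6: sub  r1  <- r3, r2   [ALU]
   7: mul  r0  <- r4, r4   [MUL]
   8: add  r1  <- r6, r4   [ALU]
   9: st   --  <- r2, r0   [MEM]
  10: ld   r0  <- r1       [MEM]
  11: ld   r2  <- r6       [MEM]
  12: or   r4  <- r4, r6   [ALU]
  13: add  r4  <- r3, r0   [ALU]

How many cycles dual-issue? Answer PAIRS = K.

#0 head=0: add.ALU i0 RAW r1
#1 head=1: or.ALU;or.ALU i1,i2 2-wide
#2 head=3: add.ALU;xor.ALU i3,i4 2-wide
#3 head=5: bne.BR;sub.ALU i5,i6 2-wide
#4 head=7: mul.MUL;add.ALU i7,i8 2-wide
#5 head=9: st.MEM i9 no-port MEM/MEM
#6 head=10: ld.MEM i10 no-port MEM/MEM
#7 head=11: ld.MEM;or.ALU i11,i12 2-wide
#8 head=13: add.ALU i13 tail

PAIRS = 5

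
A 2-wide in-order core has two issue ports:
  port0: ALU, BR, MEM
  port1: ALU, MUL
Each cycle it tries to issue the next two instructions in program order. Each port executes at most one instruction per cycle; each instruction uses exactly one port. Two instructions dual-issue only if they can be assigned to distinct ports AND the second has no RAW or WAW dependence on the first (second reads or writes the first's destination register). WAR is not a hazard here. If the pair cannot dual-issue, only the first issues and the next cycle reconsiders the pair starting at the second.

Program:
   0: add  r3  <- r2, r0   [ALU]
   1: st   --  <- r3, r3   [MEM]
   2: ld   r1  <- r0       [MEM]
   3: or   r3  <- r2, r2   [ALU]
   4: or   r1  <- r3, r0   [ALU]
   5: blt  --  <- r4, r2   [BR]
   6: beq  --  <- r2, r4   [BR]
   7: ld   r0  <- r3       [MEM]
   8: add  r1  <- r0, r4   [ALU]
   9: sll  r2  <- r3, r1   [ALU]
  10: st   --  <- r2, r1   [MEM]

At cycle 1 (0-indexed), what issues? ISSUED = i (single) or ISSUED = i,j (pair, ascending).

ISSUED = 1

#0 head=0: add i0 RAW r3
#1 head=1: st i1 no-port MEM/MEM
#2 head=2: ld;or i2&i3 2-wide
#3 head=4: or;blt i4&i5 2-wide
#4 head=6: beq i6 no-port BR/MEM
#5 head=7: ld i7 RAW r0
#6 head=8: add i8 RAW r1
#7 head=9: sll i9 RAW r2
#8 head=10: st i10 tail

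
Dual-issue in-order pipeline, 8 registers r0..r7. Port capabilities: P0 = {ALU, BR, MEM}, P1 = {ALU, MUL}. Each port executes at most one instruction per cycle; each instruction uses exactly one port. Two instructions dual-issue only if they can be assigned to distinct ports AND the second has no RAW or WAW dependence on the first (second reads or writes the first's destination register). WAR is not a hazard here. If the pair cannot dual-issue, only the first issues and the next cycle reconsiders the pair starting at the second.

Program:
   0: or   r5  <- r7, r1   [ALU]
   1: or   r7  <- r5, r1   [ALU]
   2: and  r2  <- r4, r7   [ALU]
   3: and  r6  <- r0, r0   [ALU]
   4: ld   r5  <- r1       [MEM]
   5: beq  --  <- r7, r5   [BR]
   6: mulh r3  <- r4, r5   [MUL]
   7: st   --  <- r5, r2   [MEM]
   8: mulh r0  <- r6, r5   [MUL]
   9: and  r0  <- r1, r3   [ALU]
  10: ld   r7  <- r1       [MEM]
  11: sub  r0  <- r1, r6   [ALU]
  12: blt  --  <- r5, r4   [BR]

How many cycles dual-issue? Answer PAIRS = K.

PAIRS = 5

t=0 i0:or.ALU ; RAW r5
t=1 i1:or.ALU ; RAW r7
t=2 i2,i3:and.ALU and.ALU ; pair
t=3 i4:ld.MEM ; no-port MEM/BR
t=4 i5,i6:beq.BR mulh.MUL ; pair
t=5 i7,i8:st.MEM mulh.MUL ; pair
t=6 i9,i10:and.ALU ld.MEM ; pair
t=7 i11,i12:sub.ALU blt.BR ; pair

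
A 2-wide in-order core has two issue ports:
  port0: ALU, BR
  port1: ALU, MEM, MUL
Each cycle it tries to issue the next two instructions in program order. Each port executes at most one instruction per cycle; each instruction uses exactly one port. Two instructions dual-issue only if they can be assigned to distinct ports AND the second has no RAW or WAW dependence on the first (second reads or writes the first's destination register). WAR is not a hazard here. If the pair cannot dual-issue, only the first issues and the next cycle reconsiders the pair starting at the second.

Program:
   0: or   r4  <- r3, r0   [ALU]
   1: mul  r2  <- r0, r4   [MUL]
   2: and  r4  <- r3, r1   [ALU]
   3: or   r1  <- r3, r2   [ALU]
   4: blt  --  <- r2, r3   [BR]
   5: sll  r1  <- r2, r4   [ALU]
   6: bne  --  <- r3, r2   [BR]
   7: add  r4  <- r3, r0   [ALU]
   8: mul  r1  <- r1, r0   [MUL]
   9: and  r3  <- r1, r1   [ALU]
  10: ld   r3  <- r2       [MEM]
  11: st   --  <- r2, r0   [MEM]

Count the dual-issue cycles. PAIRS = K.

PAIRS = 4

c0: i0 or  RAW r4
c1: i1/i2 mul+and  2-wide
c2: i3/i4 or+blt  2-wide
c3: i5/i6 sll+bne  2-wide
c4: i7/i8 add+mul  2-wide
c5: i9 and  WAW r3
c6: i10 ld  no-port MEM/MEM
c7: i11 st  tail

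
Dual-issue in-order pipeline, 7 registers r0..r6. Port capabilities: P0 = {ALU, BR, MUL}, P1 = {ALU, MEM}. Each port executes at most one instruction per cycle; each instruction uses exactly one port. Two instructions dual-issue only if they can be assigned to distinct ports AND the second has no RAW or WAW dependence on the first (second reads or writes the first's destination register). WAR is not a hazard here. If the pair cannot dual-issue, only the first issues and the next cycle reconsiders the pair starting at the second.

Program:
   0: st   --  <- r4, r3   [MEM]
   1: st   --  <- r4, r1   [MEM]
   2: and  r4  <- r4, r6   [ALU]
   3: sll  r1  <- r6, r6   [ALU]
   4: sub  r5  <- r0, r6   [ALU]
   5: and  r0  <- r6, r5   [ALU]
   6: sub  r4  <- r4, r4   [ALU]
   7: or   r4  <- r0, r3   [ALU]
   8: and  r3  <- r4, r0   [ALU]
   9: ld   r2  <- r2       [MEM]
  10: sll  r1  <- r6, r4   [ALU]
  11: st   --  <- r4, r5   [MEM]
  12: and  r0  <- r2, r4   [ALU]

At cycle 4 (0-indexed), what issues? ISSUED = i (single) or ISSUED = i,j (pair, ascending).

ISSUED = 7

0. st @i0  | no-port MEM/MEM
1. st/and @i1/i2  | 2-wide
2. sll/sub @i3/i4  | 2-wide
3. and/sub @i5/i6  | 2-wide
4. or @i7  | RAW r4
5. and/ld @i8/i9  | 2-wide
6. sll/st @i10/i11  | 2-wide
7. and @i12  | tail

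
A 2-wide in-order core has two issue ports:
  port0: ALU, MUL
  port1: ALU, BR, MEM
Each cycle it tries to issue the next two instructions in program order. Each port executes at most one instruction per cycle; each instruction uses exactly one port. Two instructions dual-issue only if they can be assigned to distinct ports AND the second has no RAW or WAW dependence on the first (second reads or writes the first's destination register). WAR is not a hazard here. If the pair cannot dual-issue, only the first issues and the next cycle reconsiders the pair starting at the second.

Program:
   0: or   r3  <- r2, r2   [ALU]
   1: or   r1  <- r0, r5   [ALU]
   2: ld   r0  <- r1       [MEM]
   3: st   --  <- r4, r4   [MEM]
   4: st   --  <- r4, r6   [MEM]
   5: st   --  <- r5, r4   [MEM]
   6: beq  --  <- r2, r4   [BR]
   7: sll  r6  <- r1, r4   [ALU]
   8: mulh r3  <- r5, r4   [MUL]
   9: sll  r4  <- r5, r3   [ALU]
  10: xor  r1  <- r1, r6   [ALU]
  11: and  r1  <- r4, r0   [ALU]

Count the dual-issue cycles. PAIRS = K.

PAIRS = 3

#0 head=0: or+or i0,i1 pair
#1 head=2: ld i2 no-port MEM/MEM
#2 head=3: st i3 no-port MEM/MEM
#3 head=4: st i4 no-port MEM/MEM
#4 head=5: st i5 no-port MEM/BR
#5 head=6: beq+sll i6,i7 pair
#6 head=8: mulh i8 RAW r3
#7 head=9: sll+xor i9,i10 pair
#8 head=11: and i11 tail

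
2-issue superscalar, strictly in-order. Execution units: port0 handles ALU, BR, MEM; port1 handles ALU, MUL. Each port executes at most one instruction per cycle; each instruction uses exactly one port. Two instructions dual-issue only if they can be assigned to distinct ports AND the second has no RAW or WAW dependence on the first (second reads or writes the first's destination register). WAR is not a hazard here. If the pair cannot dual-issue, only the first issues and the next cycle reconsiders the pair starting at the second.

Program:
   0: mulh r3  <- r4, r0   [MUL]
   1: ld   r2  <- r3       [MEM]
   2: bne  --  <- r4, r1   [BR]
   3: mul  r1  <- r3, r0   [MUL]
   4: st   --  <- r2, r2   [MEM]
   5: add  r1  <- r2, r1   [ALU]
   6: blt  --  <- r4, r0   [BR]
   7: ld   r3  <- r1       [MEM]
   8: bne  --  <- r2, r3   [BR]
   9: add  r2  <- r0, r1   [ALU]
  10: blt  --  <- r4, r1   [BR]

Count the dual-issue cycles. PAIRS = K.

PAIRS = 3

  cy0 -> i0 (mulh) RAW r3
  cy1 -> i1 (ld) no-port MEM/BR
  cy2 -> i2/i3 (bne mul) dual
  cy3 -> i4/i5 (st add) dual
  cy4 -> i6 (blt) no-port BR/MEM
  cy5 -> i7 (ld) no-port MEM/BR
  cy6 -> i8/i9 (bne add) dual
  cy7 -> i10 (blt) tail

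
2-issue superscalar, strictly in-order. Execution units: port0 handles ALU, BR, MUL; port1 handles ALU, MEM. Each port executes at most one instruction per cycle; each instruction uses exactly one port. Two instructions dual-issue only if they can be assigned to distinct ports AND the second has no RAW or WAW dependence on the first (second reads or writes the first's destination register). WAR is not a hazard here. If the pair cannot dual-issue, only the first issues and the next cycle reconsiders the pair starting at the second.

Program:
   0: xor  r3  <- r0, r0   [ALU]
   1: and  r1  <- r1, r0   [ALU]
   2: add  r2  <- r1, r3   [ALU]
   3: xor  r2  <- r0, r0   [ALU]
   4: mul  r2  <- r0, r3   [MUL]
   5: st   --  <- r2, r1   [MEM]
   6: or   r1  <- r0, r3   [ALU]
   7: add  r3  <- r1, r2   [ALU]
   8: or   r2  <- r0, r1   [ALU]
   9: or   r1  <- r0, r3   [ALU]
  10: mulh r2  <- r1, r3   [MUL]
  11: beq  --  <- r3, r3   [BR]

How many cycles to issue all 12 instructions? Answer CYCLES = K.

CYCLES = 9

  cy0 -> i0&i1 (xor.ALU/and.ALU) pair
  cy1 -> i2 (add.ALU) WAW r2
  cy2 -> i3 (xor.ALU) WAW r2
  cy3 -> i4 (mul.MUL) RAW r2
  cy4 -> i5&i6 (st.MEM/or.ALU) pair
  cy5 -> i7&i8 (add.ALU/or.ALU) pair
  cy6 -> i9 (or.ALU) RAW r1
  cy7 -> i10 (mulh.MUL) no-port MUL/BR
  cy8 -> i11 (beq.BR) tail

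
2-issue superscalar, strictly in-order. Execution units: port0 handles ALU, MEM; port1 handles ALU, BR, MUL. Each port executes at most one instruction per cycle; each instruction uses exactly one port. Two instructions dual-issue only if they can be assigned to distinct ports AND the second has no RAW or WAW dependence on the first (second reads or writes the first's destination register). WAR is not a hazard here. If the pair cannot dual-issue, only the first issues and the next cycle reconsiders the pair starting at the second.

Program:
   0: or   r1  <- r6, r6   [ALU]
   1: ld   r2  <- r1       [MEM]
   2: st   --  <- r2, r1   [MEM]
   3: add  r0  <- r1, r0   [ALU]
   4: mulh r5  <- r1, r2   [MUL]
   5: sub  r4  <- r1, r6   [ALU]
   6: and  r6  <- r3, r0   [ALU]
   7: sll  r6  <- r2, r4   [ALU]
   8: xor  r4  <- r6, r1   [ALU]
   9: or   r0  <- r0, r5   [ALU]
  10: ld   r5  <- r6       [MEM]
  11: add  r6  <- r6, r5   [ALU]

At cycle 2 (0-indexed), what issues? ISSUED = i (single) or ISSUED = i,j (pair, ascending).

[0] i0  or  -- RAW r1
[1] i1  ld  -- no-port MEM/MEM
[2] i2/i3  st add  -- dual
[3] i4/i5  mulh sub  -- dual
[4] i6  and  -- WAW r6
[5] i7  sll  -- RAW r6
[6] i8/i9  xor or  -- dual
[7] i10  ld  -- RAW r5
[8] i11  add  -- tail

ISSUED = 2,3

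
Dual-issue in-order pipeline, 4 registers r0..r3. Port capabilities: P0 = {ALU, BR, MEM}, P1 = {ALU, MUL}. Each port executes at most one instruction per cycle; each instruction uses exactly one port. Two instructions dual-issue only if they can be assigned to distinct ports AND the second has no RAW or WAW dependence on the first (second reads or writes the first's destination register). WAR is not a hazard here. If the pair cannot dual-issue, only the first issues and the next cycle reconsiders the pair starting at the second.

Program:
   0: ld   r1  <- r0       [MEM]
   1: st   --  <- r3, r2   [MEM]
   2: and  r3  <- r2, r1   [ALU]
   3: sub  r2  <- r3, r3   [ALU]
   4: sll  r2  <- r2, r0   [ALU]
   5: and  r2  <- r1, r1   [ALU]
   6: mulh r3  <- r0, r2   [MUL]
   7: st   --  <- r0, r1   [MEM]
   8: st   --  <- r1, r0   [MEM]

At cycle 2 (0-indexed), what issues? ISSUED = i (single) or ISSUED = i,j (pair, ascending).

c0: i0 ld  no-port MEM/MEM
c1: i1/i2 st and  2-wide
c2: i3 sub  RAW+WAW r2
c3: i4 sll  WAW r2
c4: i5 and  RAW r2
c5: i6/i7 mulh st  2-wide
c6: i8 st  tail

ISSUED = 3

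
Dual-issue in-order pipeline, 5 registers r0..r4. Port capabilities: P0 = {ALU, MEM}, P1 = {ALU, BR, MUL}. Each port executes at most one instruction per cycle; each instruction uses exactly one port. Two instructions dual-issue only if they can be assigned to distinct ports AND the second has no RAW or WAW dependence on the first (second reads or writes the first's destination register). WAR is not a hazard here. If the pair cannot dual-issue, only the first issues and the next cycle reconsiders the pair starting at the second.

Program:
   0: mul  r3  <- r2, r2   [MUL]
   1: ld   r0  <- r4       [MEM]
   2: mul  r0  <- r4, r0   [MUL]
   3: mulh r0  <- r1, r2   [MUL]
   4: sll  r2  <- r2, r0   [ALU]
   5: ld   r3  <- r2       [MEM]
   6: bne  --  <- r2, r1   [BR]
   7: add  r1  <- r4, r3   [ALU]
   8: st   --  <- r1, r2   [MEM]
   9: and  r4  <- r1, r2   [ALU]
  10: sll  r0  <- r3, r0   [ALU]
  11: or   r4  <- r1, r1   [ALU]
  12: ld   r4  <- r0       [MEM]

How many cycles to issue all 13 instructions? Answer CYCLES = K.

CYCLES = 9

c0: i0+i1 mul.MUL ld.MEM  2-wide
c1: i2 mul.MUL  no-port MUL/MUL
c2: i3 mulh.MUL  RAW r0
c3: i4 sll.ALU  RAW r2
c4: i5+i6 ld.MEM bne.BR  2-wide
c5: i7 add.ALU  RAW r1
c6: i8+i9 st.MEM and.ALU  2-wide
c7: i10+i11 sll.ALU or.ALU  2-wide
c8: i12 ld.MEM  tail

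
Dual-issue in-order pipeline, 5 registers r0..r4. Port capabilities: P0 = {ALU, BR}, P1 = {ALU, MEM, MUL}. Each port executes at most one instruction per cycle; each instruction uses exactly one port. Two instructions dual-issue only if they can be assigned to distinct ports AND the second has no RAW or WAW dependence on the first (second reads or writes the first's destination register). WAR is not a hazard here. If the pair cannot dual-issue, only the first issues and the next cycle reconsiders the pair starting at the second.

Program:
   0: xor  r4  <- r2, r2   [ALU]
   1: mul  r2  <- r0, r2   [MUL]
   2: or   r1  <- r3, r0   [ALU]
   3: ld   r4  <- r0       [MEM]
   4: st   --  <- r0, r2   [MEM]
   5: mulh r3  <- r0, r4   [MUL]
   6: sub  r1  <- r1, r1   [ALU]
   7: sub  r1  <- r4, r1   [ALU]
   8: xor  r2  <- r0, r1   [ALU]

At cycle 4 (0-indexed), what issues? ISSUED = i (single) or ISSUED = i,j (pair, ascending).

[0] i0,i1  xor mul  -- dual
[1] i2,i3  or ld  -- dual
[2] i4  st  -- no-port MEM/MUL
[3] i5,i6  mulh sub  -- dual
[4] i7  sub  -- RAW r1
[5] i8  xor  -- tail

ISSUED = 7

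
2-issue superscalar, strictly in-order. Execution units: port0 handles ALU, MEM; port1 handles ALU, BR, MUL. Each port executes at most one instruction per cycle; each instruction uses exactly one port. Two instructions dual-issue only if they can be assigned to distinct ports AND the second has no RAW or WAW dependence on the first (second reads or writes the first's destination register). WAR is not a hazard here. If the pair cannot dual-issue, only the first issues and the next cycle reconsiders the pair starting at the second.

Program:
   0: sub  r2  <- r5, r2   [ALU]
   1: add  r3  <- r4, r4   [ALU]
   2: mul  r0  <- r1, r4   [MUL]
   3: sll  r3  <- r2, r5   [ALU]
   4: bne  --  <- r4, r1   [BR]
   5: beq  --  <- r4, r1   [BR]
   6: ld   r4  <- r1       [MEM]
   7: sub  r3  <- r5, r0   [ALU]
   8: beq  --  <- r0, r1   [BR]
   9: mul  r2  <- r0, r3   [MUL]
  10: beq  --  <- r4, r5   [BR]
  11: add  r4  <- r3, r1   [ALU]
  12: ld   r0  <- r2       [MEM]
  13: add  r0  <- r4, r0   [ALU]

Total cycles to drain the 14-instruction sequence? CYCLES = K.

  cy0 -> i0,i1 (sub add) 2-wide
  cy1 -> i2,i3 (mul sll) 2-wide
  cy2 -> i4 (bne) no-port BR/BR
  cy3 -> i5,i6 (beq ld) 2-wide
  cy4 -> i7,i8 (sub beq) 2-wide
  cy5 -> i9 (mul) no-port MUL/BR
  cy6 -> i10,i11 (beq add) 2-wide
  cy7 -> i12 (ld) RAW+WAW r0
  cy8 -> i13 (add) tail

CYCLES = 9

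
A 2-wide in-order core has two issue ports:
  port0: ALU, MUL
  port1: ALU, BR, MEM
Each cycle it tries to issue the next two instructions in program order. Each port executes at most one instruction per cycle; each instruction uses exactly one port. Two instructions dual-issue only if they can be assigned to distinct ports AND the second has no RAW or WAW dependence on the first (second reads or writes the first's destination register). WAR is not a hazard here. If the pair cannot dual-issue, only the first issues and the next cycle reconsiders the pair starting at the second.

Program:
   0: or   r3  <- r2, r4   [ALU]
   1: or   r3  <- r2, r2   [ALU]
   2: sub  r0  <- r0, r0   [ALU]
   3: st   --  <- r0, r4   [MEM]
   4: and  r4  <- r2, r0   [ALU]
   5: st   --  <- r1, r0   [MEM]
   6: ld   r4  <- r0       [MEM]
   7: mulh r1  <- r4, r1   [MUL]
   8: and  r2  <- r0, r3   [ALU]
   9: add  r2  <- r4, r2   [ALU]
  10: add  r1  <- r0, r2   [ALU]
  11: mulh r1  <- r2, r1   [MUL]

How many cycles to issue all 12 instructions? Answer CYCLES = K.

c0: i0 or.ALU  WAW r3
c1: i1+i2 or.ALU/sub.ALU  dual
c2: i3+i4 st.MEM/and.ALU  dual
c3: i5 st.MEM  no-port MEM/MEM
c4: i6 ld.MEM  RAW r4
c5: i7+i8 mulh.MUL/and.ALU  dual
c6: i9 add.ALU  RAW r2
c7: i10 add.ALU  RAW+WAW r1
c8: i11 mulh.MUL  tail

CYCLES = 9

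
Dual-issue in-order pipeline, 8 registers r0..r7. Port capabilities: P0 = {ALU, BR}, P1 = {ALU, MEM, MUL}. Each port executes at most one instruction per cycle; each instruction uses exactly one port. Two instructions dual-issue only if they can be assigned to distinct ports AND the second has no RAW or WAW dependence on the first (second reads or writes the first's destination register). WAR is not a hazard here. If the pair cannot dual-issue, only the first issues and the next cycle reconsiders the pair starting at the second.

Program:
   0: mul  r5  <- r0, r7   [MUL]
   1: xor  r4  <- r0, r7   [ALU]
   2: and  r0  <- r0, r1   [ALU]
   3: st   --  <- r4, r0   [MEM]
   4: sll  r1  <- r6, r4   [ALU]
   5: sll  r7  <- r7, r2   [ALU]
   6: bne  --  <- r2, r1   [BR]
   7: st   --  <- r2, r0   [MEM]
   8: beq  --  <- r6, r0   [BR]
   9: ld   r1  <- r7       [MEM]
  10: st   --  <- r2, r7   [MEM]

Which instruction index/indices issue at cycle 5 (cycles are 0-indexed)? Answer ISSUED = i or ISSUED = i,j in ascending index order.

[0] i0+i1  mul/xor  -- 2-wide
[1] i2  and  -- RAW r0
[2] i3+i4  st/sll  -- 2-wide
[3] i5+i6  sll/bne  -- 2-wide
[4] i7+i8  st/beq  -- 2-wide
[5] i9  ld  -- no-port MEM/MEM
[6] i10  st  -- tail

ISSUED = 9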